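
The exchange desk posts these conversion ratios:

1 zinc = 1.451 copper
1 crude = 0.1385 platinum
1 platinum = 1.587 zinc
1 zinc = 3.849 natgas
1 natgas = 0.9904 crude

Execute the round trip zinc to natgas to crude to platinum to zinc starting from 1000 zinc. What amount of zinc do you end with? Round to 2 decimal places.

837.89

1000 zinc × 3.849 = 3849 natgas
3849 natgas × 0.9904 = 3812.0496 crude
3812.0496 crude × 0.1385 = 527.9688696 platinum
527.9688696 platinum × 1.587 = 837.8865960552 zinc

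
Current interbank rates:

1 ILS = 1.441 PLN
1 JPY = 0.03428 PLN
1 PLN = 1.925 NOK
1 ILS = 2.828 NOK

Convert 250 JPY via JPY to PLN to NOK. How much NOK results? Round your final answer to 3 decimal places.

250 JPY × 0.03428 = 8.57 PLN
8.57 PLN × 1.925 = 16.49725 NOK

16.497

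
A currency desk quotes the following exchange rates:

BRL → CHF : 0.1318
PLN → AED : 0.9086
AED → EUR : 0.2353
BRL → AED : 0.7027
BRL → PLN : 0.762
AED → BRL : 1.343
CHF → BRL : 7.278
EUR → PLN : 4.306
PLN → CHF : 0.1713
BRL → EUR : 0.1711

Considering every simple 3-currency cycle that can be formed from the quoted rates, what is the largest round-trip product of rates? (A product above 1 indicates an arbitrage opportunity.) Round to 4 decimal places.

0.9500

BRL→PLN→CHF→BRL: 0.762 × 0.1713 × 7.278 = 0.95000
BRL→PLN→AED→BRL: 0.762 × 0.9086 × 1.343 = 0.92983
EUR→PLN→AED→EUR: 4.306 × 0.9086 × 0.2353 = 0.92060
Maximum is BRL→PLN→CHF→BRL at 0.9500; no arbitrage — every cycle loses value.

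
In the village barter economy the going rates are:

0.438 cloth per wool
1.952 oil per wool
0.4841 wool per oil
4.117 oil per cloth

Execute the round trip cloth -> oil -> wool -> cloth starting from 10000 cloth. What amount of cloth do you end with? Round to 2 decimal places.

10000 cloth × 4.117 = 41170 oil
41170 oil × 0.4841 = 19930.397 wool
19930.397 wool × 0.438 = 8729.513886 cloth

8729.51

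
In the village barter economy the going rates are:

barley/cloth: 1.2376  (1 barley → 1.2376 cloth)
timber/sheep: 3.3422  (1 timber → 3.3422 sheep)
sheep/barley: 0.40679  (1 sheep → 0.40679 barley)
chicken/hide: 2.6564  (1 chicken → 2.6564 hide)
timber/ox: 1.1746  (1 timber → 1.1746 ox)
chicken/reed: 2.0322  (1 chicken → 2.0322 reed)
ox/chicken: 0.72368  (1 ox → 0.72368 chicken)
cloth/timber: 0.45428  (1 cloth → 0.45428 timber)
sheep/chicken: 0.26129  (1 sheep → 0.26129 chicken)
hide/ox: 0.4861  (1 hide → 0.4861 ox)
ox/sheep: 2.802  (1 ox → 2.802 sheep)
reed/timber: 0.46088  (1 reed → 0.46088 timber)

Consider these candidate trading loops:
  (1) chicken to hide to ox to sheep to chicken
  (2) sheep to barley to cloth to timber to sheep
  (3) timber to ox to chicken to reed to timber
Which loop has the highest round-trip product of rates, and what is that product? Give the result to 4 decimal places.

(1) 2.6564 × 0.4861 × 2.802 × 0.26129 = 0.94539
(2) 0.40679 × 1.2376 × 0.45428 × 3.3422 = 0.76438
(3) 1.1746 × 0.72368 × 2.0322 × 0.46088 = 0.79614
Highest is cycle (1) at 0.9454 (≤1, no arbitrage).

0.9454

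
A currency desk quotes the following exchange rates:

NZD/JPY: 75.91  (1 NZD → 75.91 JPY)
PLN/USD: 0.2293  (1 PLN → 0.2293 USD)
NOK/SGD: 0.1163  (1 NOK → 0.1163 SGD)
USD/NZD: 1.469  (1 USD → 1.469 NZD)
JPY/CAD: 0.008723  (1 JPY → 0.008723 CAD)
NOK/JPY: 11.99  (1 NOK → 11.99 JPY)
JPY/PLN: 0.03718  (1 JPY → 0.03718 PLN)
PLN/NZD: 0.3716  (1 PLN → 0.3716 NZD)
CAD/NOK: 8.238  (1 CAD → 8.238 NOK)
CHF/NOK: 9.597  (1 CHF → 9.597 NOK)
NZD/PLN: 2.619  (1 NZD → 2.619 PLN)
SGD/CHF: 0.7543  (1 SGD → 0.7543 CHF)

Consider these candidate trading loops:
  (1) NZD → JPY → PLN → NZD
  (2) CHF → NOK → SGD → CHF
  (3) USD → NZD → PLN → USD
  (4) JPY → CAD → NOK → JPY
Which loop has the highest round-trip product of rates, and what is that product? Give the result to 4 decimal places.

1.0488

(1) 75.91 × 0.03718 × 0.3716 = 1.04878
(2) 9.597 × 0.1163 × 0.7543 = 0.84190
(3) 1.469 × 2.619 × 0.2293 = 0.88219
(4) 0.008723 × 8.238 × 11.99 = 0.86160
Highest is cycle (1) at 1.0488 (>1, arbitrage).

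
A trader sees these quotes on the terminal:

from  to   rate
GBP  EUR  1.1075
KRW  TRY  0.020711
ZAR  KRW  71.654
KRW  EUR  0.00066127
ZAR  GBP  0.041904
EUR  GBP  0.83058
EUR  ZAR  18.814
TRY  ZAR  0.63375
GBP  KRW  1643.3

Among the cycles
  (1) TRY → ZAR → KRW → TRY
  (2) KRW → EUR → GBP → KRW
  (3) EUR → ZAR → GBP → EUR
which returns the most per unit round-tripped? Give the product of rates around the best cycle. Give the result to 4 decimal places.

0.9405

(1) 0.63375 × 71.654 × 0.020711 = 0.94050
(2) 0.00066127 × 0.83058 × 1643.3 = 0.90256
(3) 18.814 × 0.041904 × 1.1075 = 0.87313
Highest is cycle (1) at 0.9405 (≤1, no arbitrage).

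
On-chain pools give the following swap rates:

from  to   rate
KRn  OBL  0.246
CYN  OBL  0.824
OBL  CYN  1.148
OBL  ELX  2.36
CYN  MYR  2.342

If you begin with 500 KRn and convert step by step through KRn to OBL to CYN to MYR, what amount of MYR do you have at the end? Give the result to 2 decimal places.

330.70

500 KRn × 0.246 = 123 OBL
123 OBL × 1.148 = 141.204 CYN
141.204 CYN × 2.342 = 330.699768 MYR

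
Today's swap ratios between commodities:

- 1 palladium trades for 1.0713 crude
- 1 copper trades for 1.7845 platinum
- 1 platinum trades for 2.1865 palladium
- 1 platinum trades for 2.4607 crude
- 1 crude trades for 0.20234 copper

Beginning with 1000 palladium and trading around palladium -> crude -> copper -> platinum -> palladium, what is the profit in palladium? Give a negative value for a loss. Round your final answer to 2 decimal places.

-154.22

1000 palladium × 1.0713 = 1071.3 crude
1071.3 crude × 0.20234 = 216.766842 copper
216.766842 copper × 1.7845 = 386.820429549 platinum
386.820429549 platinum × 2.1865 = 845.7828692088885 palladium
Net change: 845.7828692088885 − 1000 = -154.2171307911115 palladium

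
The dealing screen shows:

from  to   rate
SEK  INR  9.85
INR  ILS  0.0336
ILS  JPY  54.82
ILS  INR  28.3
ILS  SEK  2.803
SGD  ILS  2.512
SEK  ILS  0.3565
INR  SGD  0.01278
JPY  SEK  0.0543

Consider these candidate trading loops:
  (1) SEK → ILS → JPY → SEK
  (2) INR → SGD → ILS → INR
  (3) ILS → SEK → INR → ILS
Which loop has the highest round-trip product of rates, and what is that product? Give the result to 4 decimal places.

1.0612

(1) 0.3565 × 54.82 × 0.0543 = 1.06120
(2) 0.01278 × 2.512 × 28.3 = 0.90853
(3) 2.803 × 9.85 × 0.0336 = 0.92768
Highest is cycle (1) at 1.0612 (>1, arbitrage).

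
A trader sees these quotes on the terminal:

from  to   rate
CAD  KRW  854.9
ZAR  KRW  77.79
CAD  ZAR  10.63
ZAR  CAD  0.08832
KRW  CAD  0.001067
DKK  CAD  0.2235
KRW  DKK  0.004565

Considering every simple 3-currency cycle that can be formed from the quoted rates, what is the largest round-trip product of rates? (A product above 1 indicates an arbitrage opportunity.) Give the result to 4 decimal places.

ZAR→KRW→CAD→ZAR: 77.79 × 0.001067 × 10.63 = 0.88231
DKK→CAD→KRW→DKK: 0.2235 × 854.9 × 0.004565 = 0.87224
Maximum is ZAR→KRW→CAD→ZAR at 0.8823; no arbitrage — every cycle loses value.

0.8823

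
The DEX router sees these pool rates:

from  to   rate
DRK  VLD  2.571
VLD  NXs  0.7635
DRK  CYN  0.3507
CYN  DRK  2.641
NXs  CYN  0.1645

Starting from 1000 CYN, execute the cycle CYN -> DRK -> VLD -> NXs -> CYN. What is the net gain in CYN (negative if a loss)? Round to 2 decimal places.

1000 CYN × 2.641 = 2641 DRK
2641 DRK × 2.571 = 6790.011 VLD
6790.011 VLD × 0.7635 = 5184.1733985 NXs
5184.1733985 NXs × 0.1645 = 852.79652405325 CYN
Net change: 852.79652405325 − 1000 = -147.20347594675 CYN

-147.20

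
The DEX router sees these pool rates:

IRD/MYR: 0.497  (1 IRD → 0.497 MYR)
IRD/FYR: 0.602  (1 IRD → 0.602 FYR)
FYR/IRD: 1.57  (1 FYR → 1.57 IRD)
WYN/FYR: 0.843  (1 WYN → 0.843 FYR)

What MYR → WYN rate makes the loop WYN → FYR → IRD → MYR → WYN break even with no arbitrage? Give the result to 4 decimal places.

1.5203

Known legs of the cycle: 0.843 × 1.57 × 0.497 = 0.65778447
For no arbitrage the full-cycle product must be 1, so the missing rate is 1 / 0.65778447 ≈ 1.520255.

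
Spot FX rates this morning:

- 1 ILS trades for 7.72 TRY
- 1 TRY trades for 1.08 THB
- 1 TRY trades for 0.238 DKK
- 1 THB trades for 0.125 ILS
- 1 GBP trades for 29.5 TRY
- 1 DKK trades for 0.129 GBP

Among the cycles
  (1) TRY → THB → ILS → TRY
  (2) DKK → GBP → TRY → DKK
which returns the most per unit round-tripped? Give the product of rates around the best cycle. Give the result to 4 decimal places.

1.0422

(1) 1.08 × 0.125 × 7.72 = 1.04220
(2) 0.129 × 29.5 × 0.238 = 0.90571
Highest is cycle (1) at 1.0422 (>1, arbitrage).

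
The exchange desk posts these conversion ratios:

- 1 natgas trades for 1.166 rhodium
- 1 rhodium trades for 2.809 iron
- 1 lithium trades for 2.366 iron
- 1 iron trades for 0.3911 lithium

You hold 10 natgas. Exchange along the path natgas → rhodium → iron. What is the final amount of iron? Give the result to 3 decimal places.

10 natgas × 1.166 = 11.66 rhodium
11.66 rhodium × 2.809 = 32.75294 iron

32.753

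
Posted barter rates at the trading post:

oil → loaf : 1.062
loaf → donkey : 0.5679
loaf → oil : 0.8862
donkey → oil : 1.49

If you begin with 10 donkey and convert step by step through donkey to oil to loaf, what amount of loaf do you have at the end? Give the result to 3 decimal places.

10 donkey × 1.49 = 14.9 oil
14.9 oil × 1.062 = 15.8238 loaf

15.824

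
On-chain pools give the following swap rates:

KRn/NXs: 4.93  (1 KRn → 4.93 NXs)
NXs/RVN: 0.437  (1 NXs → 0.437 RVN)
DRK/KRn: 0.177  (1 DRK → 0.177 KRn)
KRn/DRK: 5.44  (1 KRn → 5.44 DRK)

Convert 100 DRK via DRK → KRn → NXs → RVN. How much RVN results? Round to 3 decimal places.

100 DRK × 0.177 = 17.7 KRn
17.7 KRn × 4.93 = 87.261 NXs
87.261 NXs × 0.437 = 38.133057 RVN

38.133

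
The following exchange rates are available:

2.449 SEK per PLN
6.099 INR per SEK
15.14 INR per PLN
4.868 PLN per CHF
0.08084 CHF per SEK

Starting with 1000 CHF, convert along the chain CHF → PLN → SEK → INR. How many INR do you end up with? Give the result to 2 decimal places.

1000 CHF × 4.868 = 4868 PLN
4868 PLN × 2.449 = 11921.732 SEK
11921.732 SEK × 6.099 = 72710.643468 INR

72710.64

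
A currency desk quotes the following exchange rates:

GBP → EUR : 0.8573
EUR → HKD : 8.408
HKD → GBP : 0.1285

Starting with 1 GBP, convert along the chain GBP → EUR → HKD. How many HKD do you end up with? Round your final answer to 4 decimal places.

1 GBP × 0.8573 = 0.8573 EUR
0.8573 EUR × 8.408 = 7.2081784 HKD

7.2082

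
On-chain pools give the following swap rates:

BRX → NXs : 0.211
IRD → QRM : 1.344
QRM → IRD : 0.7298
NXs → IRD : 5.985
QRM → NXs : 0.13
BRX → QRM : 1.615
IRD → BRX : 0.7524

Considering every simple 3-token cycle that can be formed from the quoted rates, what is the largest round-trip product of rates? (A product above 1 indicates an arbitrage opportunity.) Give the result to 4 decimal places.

IRD→QRM→NXs→IRD: 1.344 × 0.13 × 5.985 = 1.04570
IRD→BRX→NXs→IRD: 0.7524 × 0.211 × 5.985 = 0.95016
IRD→BRX→QRM→IRD: 0.7524 × 1.615 × 0.7298 = 0.88680
Maximum is IRD→QRM→NXs→IRD at 1.0457; arbitrage exists.

1.0457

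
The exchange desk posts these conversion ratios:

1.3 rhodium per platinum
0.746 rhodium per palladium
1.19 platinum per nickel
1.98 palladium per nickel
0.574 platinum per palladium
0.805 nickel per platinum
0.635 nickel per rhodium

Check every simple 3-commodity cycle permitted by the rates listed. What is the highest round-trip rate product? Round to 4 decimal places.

0.9823

platinum→rhodium→nickel→platinum: 1.3 × 0.635 × 1.19 = 0.98235
palladium→rhodium→nickel→palladium: 0.746 × 0.635 × 1.98 = 0.93795
platinum→nickel→palladium→platinum: 0.805 × 1.98 × 0.574 = 0.91490
Maximum is platinum→rhodium→nickel→platinum at 0.9823; no arbitrage — every cycle loses value.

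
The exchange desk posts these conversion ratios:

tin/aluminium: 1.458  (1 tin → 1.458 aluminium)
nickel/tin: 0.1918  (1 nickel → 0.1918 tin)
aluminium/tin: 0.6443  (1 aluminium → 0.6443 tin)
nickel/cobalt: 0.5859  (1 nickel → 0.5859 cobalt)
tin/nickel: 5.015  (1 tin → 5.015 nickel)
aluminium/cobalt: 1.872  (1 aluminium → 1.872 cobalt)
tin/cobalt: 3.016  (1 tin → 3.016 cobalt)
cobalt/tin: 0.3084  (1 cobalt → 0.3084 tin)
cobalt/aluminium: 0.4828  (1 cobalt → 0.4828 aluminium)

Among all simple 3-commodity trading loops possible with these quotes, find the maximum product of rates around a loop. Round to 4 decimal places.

0.9382

cobalt→aluminium→tin→cobalt: 0.4828 × 0.6443 × 3.016 = 0.93818
cobalt→tin→nickel→cobalt: 0.3084 × 5.015 × 0.5859 = 0.90617
cobalt→tin→aluminium→cobalt: 0.3084 × 1.458 × 1.872 = 0.84174
Maximum is cobalt→aluminium→tin→cobalt at 0.9382; no arbitrage — every cycle loses value.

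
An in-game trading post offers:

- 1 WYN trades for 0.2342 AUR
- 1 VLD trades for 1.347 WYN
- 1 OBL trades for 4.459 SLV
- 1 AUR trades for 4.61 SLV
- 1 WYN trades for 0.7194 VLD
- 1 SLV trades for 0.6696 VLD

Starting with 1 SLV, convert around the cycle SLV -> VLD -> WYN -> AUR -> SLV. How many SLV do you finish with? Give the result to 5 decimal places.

1 SLV × 0.6696 = 0.6696 VLD
0.6696 VLD × 1.347 = 0.9019512 WYN
0.9019512 WYN × 0.2342 = 0.21123697104 AUR
0.21123697104 AUR × 4.61 = 0.9738024364944 SLV

0.97380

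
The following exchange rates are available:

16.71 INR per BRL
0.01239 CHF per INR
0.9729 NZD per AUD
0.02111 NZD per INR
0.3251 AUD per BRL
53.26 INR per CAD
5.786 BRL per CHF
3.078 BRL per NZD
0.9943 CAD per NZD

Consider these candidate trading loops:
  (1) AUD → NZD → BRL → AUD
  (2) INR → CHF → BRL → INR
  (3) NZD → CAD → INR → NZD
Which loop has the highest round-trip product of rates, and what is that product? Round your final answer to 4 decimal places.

(1) 0.9729 × 3.078 × 0.3251 = 0.97354
(2) 0.01239 × 5.786 × 16.71 = 1.19792
(3) 0.9943 × 53.26 × 0.02111 = 1.11791
Highest is cycle (2) at 1.1979 (>1, arbitrage).

1.1979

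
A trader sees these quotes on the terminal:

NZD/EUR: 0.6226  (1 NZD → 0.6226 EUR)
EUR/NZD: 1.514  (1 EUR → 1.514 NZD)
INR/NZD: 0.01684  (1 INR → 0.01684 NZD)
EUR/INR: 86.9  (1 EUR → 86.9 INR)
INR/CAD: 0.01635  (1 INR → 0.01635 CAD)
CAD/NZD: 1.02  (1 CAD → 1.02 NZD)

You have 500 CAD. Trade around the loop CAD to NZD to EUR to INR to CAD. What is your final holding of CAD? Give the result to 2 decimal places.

500 CAD × 1.02 = 510 NZD
510 NZD × 0.6226 = 317.526 EUR
317.526 EUR × 86.9 = 27593.0094 INR
27593.0094 INR × 0.01635 = 451.14570369 CAD

451.15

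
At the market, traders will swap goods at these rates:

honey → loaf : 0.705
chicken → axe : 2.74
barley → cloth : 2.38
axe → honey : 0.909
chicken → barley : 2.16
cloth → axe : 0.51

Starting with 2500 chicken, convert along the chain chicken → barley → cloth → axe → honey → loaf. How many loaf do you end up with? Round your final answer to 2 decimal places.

2500 chicken × 2.16 = 5400 barley
5400 barley × 2.38 = 12852 cloth
12852 cloth × 0.51 = 6554.52 axe
6554.52 axe × 0.909 = 5958.05868 honey
5958.05868 honey × 0.705 = 4200.4313694 loaf

4200.43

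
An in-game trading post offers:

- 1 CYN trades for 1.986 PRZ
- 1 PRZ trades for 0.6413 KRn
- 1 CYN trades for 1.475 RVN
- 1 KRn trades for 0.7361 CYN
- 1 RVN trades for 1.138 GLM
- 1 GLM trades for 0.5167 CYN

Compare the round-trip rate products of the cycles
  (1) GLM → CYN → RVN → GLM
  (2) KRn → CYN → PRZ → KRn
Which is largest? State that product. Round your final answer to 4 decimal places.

(1) 0.5167 × 1.475 × 1.138 = 0.86731
(2) 0.7361 × 1.986 × 0.6413 = 0.93751
Highest is cycle (2) at 0.9375 (≤1, no arbitrage).

0.9375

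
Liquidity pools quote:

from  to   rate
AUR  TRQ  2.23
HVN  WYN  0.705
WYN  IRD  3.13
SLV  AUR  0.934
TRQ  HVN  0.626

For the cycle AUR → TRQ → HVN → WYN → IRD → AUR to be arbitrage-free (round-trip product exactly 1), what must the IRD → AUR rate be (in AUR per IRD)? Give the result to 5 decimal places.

0.32463

Known legs of the cycle: 2.23 × 0.626 × 0.705 × 3.13 = 3.080439267
For no arbitrage the full-cycle product must be 1, so the missing rate is 1 / 3.080439267 ≈ 0.3246290.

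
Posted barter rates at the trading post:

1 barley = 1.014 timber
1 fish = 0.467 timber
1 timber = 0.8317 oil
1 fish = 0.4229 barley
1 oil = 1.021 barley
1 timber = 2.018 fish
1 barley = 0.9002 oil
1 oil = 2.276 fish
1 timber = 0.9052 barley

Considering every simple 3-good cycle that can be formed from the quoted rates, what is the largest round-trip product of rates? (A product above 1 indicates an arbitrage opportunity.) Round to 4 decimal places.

0.8840

timber→oil→fish→timber: 0.8317 × 2.276 × 0.467 = 0.88401
oil→fish→barley→oil: 2.276 × 0.4229 × 0.9002 = 0.86646
timber→fish→barley→timber: 2.018 × 0.4229 × 1.014 = 0.86536
timber→oil→barley→timber: 0.8317 × 1.021 × 1.014 = 0.86105
Maximum is timber→oil→fish→timber at 0.8840; no arbitrage — every cycle loses value.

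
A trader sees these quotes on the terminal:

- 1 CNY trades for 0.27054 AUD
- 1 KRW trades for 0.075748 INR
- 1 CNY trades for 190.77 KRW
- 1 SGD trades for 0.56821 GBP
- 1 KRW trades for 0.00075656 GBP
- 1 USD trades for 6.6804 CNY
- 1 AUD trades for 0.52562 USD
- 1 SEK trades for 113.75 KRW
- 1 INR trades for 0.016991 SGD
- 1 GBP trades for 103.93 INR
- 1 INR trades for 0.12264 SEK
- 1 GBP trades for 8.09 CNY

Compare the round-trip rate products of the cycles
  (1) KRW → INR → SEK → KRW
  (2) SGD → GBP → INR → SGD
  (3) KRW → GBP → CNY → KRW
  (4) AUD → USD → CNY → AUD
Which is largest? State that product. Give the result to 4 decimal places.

(1) 0.075748 × 0.12264 × 113.75 = 1.05671
(2) 0.56821 × 103.93 × 0.016991 = 1.00339
(3) 0.00075656 × 8.09 × 190.77 = 1.16762
(4) 0.52562 × 6.6804 × 0.27054 = 0.94996
Highest is cycle (3) at 1.1676 (>1, arbitrage).

1.1676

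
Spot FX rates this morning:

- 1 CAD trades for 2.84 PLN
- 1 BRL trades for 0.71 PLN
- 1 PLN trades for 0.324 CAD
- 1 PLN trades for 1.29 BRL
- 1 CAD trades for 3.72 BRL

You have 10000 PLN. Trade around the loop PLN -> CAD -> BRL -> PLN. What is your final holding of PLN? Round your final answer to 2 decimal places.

10000 PLN × 0.324 = 3240 CAD
3240 CAD × 3.72 = 12052.8 BRL
12052.8 BRL × 0.71 = 8557.488 PLN

8557.49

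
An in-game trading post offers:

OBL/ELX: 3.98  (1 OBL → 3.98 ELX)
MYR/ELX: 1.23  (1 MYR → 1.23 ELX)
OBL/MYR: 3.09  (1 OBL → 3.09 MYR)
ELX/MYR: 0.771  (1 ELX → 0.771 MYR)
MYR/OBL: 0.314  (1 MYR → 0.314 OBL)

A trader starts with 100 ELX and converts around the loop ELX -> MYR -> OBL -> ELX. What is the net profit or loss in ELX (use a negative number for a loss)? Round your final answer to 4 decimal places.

-3.6466

100 ELX × 0.771 = 77.1 MYR
77.1 MYR × 0.314 = 24.2094 OBL
24.2094 OBL × 3.98 = 96.353412 ELX
Net change: 96.353412 − 100 = -3.646588 ELX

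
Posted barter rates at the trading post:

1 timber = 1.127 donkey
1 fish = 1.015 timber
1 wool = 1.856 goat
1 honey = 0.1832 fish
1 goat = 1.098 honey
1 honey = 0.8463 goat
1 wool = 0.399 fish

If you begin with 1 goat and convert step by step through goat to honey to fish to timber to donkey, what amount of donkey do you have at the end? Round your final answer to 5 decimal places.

0.23010

1 goat × 1.098 = 1.098 honey
1.098 honey × 0.1832 = 0.2011536 fish
0.2011536 fish × 1.015 = 0.204170904 timber
0.204170904 timber × 1.127 = 0.230100608808 donkey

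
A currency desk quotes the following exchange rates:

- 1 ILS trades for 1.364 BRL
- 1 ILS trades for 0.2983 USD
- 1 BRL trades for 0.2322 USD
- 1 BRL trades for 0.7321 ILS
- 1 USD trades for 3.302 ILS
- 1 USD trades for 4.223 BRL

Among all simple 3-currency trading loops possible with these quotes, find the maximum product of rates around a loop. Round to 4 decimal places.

BRL→USD→ILS→BRL: 0.2322 × 3.302 × 1.364 = 1.04581
BRL→ILS→USD→BRL: 0.7321 × 0.2983 × 4.223 = 0.92224
Maximum is BRL→USD→ILS→BRL at 1.0458; arbitrage exists.

1.0458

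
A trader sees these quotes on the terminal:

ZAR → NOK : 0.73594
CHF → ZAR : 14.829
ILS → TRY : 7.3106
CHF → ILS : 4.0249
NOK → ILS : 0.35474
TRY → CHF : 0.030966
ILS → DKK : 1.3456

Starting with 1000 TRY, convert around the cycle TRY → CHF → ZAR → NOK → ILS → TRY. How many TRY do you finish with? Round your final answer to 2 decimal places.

876.40

1000 TRY × 0.030966 = 30.966 CHF
30.966 CHF × 14.829 = 459.194814 ZAR
459.194814 ZAR × 0.73594 = 337.93983141516 NOK
337.93983141516 NOK × 0.35474 = 119.8807757962138584 ILS
119.8807757962138584 ILS × 7.3106 = 876.40039953580103321904 TRY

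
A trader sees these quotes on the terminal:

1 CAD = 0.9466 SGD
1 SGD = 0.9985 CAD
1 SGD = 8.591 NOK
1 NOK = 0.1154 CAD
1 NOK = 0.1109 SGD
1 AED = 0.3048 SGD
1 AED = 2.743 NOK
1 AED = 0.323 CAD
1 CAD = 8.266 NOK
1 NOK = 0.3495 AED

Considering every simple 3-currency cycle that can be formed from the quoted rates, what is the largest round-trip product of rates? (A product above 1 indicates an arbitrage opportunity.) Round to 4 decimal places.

0.9385

NOK→CAD→SGD→NOK: 0.1154 × 0.9466 × 8.591 = 0.93846
NOK→AED→CAD→NOK: 0.3495 × 0.323 × 8.266 = 0.93314
NOK→SGD→CAD→NOK: 0.1109 × 0.9985 × 8.266 = 0.91532
NOK→AED→SGD→NOK: 0.3495 × 0.3048 × 8.591 = 0.91518
Maximum is NOK→CAD→SGD→NOK at 0.9385; no arbitrage — every cycle loses value.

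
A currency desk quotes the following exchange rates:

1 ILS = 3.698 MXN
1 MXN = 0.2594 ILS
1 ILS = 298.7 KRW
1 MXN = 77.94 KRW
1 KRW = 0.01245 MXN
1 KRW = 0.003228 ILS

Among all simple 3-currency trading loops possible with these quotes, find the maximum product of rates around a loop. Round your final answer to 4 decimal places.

0.9647

ILS→KRW→MXN→ILS: 298.7 × 0.01245 × 0.2594 = 0.96466
ILS→MXN→KRW→ILS: 3.698 × 77.94 × 0.003228 = 0.93038
Maximum is ILS→KRW→MXN→ILS at 0.9647; no arbitrage — every cycle loses value.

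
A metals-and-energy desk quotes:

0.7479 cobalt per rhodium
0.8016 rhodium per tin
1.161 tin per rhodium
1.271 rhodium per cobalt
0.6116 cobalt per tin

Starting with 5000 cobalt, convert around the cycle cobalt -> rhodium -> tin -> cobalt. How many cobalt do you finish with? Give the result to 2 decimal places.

5000 cobalt × 1.271 = 6355 rhodium
6355 rhodium × 1.161 = 7378.155 tin
7378.155 tin × 0.6116 = 4512.479598 cobalt

4512.48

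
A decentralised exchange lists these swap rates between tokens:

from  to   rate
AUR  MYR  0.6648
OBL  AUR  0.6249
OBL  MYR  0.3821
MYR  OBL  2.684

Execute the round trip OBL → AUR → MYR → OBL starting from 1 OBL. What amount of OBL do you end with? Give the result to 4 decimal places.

1.1150

1 OBL × 0.6249 = 0.6249 AUR
0.6249 AUR × 0.6648 = 0.41543352 MYR
0.41543352 MYR × 2.684 = 1.11502356768 OBL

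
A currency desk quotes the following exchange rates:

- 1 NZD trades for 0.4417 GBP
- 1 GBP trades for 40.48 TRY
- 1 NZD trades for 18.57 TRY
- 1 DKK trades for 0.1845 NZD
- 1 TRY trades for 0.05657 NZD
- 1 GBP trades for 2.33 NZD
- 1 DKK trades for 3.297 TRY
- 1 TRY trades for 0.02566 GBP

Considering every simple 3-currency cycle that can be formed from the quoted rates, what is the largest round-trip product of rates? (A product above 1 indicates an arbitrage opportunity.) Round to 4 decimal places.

TRY→GBP→NZD→TRY: 0.02566 × 2.33 × 18.57 = 1.11026
TRY→NZD→GBP→TRY: 0.05657 × 0.4417 × 40.48 = 1.01147
Maximum is TRY→GBP→NZD→TRY at 1.1103; arbitrage exists.

1.1103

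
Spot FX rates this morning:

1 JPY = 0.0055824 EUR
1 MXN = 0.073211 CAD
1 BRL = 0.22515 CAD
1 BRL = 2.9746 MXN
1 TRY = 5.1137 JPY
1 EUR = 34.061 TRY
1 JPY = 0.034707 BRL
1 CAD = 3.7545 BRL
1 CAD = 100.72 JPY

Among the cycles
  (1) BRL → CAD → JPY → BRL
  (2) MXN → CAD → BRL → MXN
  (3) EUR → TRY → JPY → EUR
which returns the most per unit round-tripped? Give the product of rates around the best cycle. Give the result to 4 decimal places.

0.9723

(1) 0.22515 × 100.72 × 0.034707 = 0.78705
(2) 0.073211 × 3.7545 × 2.9746 = 0.81763
(3) 34.061 × 5.1137 × 0.0055824 = 0.97233
Highest is cycle (3) at 0.9723 (≤1, no arbitrage).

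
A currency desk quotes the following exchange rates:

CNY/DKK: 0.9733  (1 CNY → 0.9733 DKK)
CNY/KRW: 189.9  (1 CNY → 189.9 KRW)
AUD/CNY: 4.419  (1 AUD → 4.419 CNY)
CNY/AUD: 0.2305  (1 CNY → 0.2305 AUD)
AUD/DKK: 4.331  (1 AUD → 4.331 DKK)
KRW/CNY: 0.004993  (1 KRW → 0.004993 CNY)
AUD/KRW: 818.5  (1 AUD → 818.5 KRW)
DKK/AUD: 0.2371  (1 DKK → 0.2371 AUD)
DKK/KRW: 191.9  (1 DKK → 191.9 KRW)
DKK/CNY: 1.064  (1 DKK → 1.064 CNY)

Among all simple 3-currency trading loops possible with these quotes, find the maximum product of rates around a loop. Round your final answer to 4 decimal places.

AUD→DKK→CNY→AUD: 4.331 × 1.064 × 0.2305 = 1.06219
AUD→CNY→DKK→AUD: 4.419 × 0.9733 × 0.2371 = 1.01977
AUD→KRW→CNY→AUD: 818.5 × 0.004993 × 0.2305 = 0.94200
DKK→KRW→CNY→DKK: 191.9 × 0.004993 × 0.9733 = 0.93257
Maximum is AUD→DKK→CNY→AUD at 1.0622; arbitrage exists.

1.0622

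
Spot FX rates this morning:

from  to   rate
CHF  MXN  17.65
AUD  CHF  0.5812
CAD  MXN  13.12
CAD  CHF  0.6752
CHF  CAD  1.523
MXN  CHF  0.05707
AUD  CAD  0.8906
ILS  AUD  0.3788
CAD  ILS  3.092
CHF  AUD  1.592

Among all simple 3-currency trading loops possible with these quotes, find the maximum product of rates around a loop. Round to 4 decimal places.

CAD→MXN→CHF→CAD: 13.12 × 0.05707 × 1.523 = 1.14036
CAD→ILS→AUD→CAD: 3.092 × 0.3788 × 0.8906 = 1.04311
CAD→CHF→AUD→CAD: 0.6752 × 1.592 × 0.8906 = 0.95732
Maximum is CAD→MXN→CHF→CAD at 1.1404; arbitrage exists.

1.1404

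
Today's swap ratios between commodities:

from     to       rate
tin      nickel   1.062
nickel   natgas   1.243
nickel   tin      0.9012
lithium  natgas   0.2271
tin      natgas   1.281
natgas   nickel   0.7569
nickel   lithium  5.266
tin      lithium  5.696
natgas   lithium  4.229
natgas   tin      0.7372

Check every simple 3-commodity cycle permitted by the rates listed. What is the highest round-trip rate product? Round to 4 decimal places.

0.9732

natgas→tin→nickel→natgas: 0.7372 × 1.062 × 1.243 = 0.97315
lithium→natgas→tin→lithium: 0.2271 × 0.7372 × 5.696 = 0.95361
lithium→natgas→nickel→lithium: 0.2271 × 0.7569 × 5.266 = 0.90518
natgas→nickel→tin→natgas: 0.7569 × 0.9012 × 1.281 = 0.87379
Maximum is natgas→tin→nickel→natgas at 0.9732; no arbitrage — every cycle loses value.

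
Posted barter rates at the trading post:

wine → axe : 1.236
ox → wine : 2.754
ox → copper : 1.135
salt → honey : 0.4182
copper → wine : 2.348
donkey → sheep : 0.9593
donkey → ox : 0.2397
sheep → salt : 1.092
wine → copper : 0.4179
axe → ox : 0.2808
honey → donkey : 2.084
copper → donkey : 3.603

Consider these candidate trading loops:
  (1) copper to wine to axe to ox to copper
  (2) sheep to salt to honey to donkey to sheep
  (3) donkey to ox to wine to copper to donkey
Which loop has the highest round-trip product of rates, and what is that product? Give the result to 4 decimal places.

(1) 2.348 × 1.236 × 0.2808 × 1.135 = 0.92493
(2) 1.092 × 0.4182 × 2.084 × 0.9593 = 0.91297
(3) 0.2397 × 2.754 × 0.4179 × 3.603 = 0.99396
Highest is cycle (3) at 0.9940 (≤1, no arbitrage).

0.9940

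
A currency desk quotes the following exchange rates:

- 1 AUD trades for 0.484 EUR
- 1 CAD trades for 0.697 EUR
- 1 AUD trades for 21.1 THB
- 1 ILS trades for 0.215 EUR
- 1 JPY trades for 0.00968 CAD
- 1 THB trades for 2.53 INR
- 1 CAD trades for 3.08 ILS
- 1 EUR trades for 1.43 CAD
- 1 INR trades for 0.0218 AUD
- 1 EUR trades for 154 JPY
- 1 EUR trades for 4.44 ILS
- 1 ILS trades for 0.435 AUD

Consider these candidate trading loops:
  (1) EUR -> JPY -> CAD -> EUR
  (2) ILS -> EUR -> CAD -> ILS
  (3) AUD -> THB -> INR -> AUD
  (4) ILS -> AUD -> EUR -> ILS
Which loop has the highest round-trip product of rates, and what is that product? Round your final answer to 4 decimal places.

1.1637

(1) 154 × 0.00968 × 0.697 = 1.03903
(2) 0.215 × 1.43 × 3.08 = 0.94695
(3) 21.1 × 2.53 × 0.0218 = 1.16375
(4) 0.435 × 0.484 × 4.44 = 0.93480
Highest is cycle (3) at 1.1637 (>1, arbitrage).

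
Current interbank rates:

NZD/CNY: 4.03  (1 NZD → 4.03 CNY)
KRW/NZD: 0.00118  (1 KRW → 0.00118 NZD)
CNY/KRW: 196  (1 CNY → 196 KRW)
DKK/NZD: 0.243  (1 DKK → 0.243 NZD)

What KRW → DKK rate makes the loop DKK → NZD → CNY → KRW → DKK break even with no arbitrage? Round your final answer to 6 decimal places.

Known legs of the cycle: 0.243 × 4.03 × 196 = 191.94084
For no arbitrage the full-cycle product must be 1, so the missing rate is 1 / 191.94084 ≈ 0.00520994.

0.005210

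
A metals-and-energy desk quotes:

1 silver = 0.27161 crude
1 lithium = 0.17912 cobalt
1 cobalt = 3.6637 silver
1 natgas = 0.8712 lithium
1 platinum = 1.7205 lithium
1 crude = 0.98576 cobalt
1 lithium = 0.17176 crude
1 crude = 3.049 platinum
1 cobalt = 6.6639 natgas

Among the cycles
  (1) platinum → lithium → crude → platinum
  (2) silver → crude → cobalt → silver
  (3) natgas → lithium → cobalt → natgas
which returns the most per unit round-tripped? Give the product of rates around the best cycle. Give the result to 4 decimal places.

1.0399

(1) 1.7205 × 0.17176 × 3.049 = 0.90102
(2) 0.27161 × 0.98576 × 3.6637 = 0.98093
(3) 0.8712 × 0.17912 × 6.6639 = 1.03990
Highest is cycle (3) at 1.0399 (>1, arbitrage).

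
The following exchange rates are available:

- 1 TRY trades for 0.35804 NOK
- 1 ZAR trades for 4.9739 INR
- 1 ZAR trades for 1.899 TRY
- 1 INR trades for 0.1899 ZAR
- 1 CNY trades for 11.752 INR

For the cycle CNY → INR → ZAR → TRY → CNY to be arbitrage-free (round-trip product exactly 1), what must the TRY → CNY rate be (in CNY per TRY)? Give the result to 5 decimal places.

Known legs of the cycle: 11.752 × 0.1899 × 1.899 = 4.2380074152
For no arbitrage the full-cycle product must be 1, so the missing rate is 1 / 4.2380074152 ≈ 0.2359599.

0.23596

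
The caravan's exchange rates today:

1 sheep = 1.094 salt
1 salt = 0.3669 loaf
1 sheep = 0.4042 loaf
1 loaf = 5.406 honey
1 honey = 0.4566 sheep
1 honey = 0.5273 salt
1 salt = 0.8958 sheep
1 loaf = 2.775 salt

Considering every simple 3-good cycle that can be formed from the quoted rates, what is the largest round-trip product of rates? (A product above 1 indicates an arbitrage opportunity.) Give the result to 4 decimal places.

1.0459

honey→salt→loaf→honey: 0.5273 × 0.3669 × 5.406 = 1.04588
salt→sheep→loaf→salt: 0.8958 × 0.4042 × 2.775 = 1.00478
honey→sheep→loaf→honey: 0.4566 × 0.4042 × 5.406 = 0.99772
Maximum is honey→salt→loaf→honey at 1.0459; arbitrage exists.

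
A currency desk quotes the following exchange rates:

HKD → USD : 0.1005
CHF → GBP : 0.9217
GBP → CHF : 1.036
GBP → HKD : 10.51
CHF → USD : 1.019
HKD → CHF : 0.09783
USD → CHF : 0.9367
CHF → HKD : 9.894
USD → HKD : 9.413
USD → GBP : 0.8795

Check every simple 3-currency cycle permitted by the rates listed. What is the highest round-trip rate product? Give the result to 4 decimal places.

0.9477

GBP→HKD→CHF→GBP: 10.51 × 0.09783 × 0.9217 = 0.94769
USD→HKD→CHF→USD: 9.413 × 0.09783 × 1.019 = 0.93837
USD→CHF→HKD→USD: 0.9367 × 9.894 × 0.1005 = 0.93140
GBP→HKD→USD→GBP: 10.51 × 0.1005 × 0.8795 = 0.92898
GBP→CHF→USD→GBP: 1.036 × 1.019 × 0.8795 = 0.92847
Maximum is GBP→HKD→CHF→GBP at 0.9477; no arbitrage — every cycle loses value.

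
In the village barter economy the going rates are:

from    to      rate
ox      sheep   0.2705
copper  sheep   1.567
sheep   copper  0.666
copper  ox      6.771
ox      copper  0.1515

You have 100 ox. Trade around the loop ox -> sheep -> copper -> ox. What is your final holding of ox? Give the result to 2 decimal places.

100 ox × 0.2705 = 27.05 sheep
27.05 sheep × 0.666 = 18.0153 copper
18.0153 copper × 6.771 = 121.9815963 ox

121.98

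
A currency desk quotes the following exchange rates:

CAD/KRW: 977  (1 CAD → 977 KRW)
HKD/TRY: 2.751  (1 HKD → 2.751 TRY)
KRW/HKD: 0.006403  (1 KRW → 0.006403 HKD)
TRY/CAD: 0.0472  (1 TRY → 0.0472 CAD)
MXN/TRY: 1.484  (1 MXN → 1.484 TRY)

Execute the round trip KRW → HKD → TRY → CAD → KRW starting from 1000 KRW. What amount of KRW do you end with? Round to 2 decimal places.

812.29

1000 KRW × 0.006403 = 6.403 HKD
6.403 HKD × 2.751 = 17.614653 TRY
17.614653 TRY × 0.0472 = 0.8314116216 CAD
0.8314116216 CAD × 977 = 812.2891543032 KRW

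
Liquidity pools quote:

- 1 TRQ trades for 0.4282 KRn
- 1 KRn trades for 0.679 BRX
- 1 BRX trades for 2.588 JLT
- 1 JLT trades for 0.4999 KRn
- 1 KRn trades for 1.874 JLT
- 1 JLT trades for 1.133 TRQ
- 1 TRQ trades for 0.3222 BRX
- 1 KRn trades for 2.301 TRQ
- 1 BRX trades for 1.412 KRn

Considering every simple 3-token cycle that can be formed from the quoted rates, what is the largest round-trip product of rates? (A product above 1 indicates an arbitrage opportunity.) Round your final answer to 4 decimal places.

1.0468

KRn→TRQ→BRX→KRn: 2.301 × 0.3222 × 1.412 = 1.04683
BRX→JLT→TRQ→BRX: 2.588 × 1.133 × 0.3222 = 0.94476
KRn→JLT→TRQ→KRn: 1.874 × 1.133 × 0.4282 = 0.90917
KRn→BRX→JLT→KRn: 0.679 × 2.588 × 0.4999 = 0.87845
Maximum is KRn→TRQ→BRX→KRn at 1.0468; arbitrage exists.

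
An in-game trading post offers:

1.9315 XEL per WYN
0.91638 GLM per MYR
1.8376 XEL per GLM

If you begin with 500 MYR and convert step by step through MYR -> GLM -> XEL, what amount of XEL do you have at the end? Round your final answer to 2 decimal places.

841.97

500 MYR × 0.91638 = 458.19 GLM
458.19 GLM × 1.8376 = 841.969944 XEL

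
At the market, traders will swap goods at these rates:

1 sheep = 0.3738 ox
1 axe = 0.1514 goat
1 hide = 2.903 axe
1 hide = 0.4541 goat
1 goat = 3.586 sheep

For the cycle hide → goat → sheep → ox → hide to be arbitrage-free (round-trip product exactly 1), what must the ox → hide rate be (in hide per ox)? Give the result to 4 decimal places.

Known legs of the cycle: 0.4541 × 3.586 × 0.3738 = 0.60869689188
For no arbitrage the full-cycle product must be 1, so the missing rate is 1 / 0.60869689188 ≈ 1.642854.

1.6429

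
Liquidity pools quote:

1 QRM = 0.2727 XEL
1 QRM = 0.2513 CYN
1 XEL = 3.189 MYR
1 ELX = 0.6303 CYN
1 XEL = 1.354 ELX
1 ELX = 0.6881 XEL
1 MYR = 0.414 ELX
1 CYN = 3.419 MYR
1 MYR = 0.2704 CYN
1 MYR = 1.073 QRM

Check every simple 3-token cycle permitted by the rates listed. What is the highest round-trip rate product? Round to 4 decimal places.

MYR→QRM→XEL→MYR: 1.073 × 0.2727 × 3.189 = 0.93312
MYR→QRM→CYN→MYR: 1.073 × 0.2513 × 3.419 = 0.92192
MYR→ELX→XEL→MYR: 0.414 × 0.6881 × 3.189 = 0.90846
MYR→ELX→CYN→MYR: 0.414 × 0.6303 × 3.419 = 0.89217
Maximum is MYR→QRM→XEL→MYR at 0.9331; no arbitrage — every cycle loses value.

0.9331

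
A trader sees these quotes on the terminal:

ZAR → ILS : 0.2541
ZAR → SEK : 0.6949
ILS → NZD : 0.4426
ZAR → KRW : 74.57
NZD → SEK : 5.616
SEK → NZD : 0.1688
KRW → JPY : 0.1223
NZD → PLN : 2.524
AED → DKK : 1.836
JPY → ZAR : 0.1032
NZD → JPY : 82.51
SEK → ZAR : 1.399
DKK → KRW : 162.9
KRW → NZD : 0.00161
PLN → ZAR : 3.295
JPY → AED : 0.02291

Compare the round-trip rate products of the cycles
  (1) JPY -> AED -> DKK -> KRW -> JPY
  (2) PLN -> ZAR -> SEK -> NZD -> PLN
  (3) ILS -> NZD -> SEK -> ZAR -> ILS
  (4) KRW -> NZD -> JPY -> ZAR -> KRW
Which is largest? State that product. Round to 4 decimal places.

1.0223

(1) 0.02291 × 1.836 × 162.9 × 0.1223 = 0.83800
(2) 3.295 × 0.6949 × 0.1688 × 2.524 = 0.97553
(3) 0.4426 × 5.616 × 1.399 × 0.2541 = 0.88361
(4) 0.00161 × 82.51 × 0.1032 × 74.57 = 1.02230
Highest is cycle (4) at 1.0223 (>1, arbitrage).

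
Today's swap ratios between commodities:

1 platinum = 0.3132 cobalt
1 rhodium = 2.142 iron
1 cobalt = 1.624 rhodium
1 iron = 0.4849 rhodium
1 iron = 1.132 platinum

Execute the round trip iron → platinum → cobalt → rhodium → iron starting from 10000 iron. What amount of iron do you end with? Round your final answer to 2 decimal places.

12333.14

10000 iron × 1.132 = 11320 platinum
11320 platinum × 0.3132 = 3545.424 cobalt
3545.424 cobalt × 1.624 = 5757.768576 rhodium
5757.768576 rhodium × 2.142 = 12333.140289792 iron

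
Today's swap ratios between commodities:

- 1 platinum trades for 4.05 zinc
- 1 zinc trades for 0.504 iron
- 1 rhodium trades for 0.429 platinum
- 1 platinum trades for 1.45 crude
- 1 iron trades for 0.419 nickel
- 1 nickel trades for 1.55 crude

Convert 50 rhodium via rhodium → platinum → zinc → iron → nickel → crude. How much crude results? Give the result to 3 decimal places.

50 rhodium × 0.429 = 21.45 platinum
21.45 platinum × 4.05 = 86.8725 zinc
86.8725 zinc × 0.504 = 43.78374 iron
43.78374 iron × 0.419 = 18.34538706 nickel
18.34538706 nickel × 1.55 = 28.435349943 crude

28.435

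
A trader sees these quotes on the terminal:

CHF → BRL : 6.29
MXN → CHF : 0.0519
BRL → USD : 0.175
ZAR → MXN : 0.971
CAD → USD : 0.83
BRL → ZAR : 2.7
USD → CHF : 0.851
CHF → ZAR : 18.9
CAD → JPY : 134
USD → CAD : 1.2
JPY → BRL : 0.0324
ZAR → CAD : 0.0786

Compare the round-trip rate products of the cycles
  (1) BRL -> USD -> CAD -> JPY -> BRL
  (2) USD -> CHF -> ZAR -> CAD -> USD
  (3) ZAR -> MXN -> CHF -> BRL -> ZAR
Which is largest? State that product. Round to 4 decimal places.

(1) 0.175 × 1.2 × 134 × 0.0324 = 0.91174
(2) 0.851 × 18.9 × 0.0786 × 0.83 = 1.04928
(3) 0.971 × 0.0519 × 6.29 × 2.7 = 0.85586
Highest is cycle (2) at 1.0493 (>1, arbitrage).

1.0493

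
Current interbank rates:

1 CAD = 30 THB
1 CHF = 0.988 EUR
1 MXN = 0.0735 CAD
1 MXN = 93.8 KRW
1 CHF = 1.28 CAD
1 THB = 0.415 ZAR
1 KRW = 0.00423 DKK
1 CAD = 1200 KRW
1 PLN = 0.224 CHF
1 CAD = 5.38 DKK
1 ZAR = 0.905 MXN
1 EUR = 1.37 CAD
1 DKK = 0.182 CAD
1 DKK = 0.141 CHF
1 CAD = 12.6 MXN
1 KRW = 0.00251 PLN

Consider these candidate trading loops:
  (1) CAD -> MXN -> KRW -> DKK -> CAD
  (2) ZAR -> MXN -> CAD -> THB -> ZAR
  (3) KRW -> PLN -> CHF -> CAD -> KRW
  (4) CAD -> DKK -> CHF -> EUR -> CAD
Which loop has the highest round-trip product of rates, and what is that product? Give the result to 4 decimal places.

(1) 12.6 × 93.8 × 0.00423 × 0.182 = 0.90988
(2) 0.905 × 0.0735 × 30 × 0.415 = 0.82814
(3) 0.00251 × 0.224 × 1.28 × 1200 = 0.86360
(4) 5.38 × 0.141 × 0.988 × 1.37 = 1.02678
Highest is cycle (4) at 1.0268 (>1, arbitrage).

1.0268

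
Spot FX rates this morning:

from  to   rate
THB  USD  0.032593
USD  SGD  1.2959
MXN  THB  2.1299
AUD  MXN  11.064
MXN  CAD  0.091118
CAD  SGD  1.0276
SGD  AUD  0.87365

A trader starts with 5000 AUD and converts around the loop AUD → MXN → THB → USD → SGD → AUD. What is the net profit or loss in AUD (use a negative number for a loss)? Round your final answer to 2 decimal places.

5000 AUD × 11.064 = 55320 MXN
55320 MXN × 2.1299 = 117826.068 THB
117826.068 THB × 0.032593 = 3840.305034324 USD
3840.305034324 USD × 1.2959 = 4976.6512939804716 SGD
4976.6512939804716 SGD × 0.87365 = 4347.85140298603901334 AUD
Net change: 4347.85140298603901334 − 5000 = -652.14859701396098666 AUD

-652.15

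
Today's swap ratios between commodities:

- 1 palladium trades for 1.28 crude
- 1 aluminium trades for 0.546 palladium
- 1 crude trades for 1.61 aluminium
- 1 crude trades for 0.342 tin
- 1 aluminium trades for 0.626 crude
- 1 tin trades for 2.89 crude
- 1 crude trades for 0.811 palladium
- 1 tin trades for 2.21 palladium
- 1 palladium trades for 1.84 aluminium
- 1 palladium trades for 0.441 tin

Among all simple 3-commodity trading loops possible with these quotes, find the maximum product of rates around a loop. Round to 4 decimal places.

1.1252

palladium→crude→aluminium→palladium: 1.28 × 1.61 × 0.546 = 1.12520
tin→crude→palladium→tin: 2.89 × 0.811 × 0.441 = 1.03361
tin→palladium→crude→tin: 2.21 × 1.28 × 0.342 = 0.96745
palladium→aluminium→crude→palladium: 1.84 × 0.626 × 0.811 = 0.93414
Maximum is palladium→crude→aluminium→palladium at 1.1252; arbitrage exists.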